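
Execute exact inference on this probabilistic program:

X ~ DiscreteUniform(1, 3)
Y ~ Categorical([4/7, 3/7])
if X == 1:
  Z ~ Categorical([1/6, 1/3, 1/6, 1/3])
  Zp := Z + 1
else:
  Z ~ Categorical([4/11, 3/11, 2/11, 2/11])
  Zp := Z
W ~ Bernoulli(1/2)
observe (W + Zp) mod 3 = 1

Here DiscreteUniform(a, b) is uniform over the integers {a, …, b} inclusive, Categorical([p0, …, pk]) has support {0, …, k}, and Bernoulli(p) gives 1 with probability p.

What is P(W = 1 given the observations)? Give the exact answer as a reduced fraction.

P(W = 1 | obs) = 83/152

Enumerate traces; 18 have nonzero weight after conditioning:
  (X=1, Y=0, Z=0, W=0) weight 1/63
  (X=1, Y=0, Z=2, W=1) weight 1/63
  (X=1, Y=0, Z=3, W=0) weight 2/63
  (X=1, Y=1, Z=0, W=0) weight 1/84
  (X=1, Y=1, Z=2, W=1) weight 1/84
  (X=1, Y=1, Z=3, W=0) weight 1/42
  (X=2, Y=0, Z=0, W=1) weight 8/231
  (X=2, Y=0, Z=1, W=0) weight 2/77
  … 10 more
Group by W:
  weight(W=0) = 23/132
  weight(W=1) = 83/396
Total weight = 23/132 + 83/396 = 38/99
P(W=0 | obs) = 23/132 / 38/99 = 69/152
P(W=1 | obs) = 83/396 / 38/99 = 83/152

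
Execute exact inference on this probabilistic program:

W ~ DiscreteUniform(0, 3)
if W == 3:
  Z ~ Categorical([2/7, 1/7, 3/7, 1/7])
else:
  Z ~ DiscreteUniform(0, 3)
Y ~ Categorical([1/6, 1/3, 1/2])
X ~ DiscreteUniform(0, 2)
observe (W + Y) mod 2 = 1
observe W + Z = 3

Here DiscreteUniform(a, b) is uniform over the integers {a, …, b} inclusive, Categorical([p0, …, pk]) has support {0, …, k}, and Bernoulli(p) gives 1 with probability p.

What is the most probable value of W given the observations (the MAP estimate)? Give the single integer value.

Enumerate traces; 18 have nonzero weight after conditioning:
  (W=0, Z=3, Y=1, X=0) weight 1/144
  (W=0, Z=3, Y=1, X=1) weight 1/144
  (W=0, Z=3, Y=1, X=2) weight 1/144
  (W=1, Z=2, Y=0, X=0) weight 1/288
  (W=1, Z=2, Y=0, X=1) weight 1/288
  (W=1, Z=2, Y=0, X=2) weight 1/288
  (W=1, Z=2, Y=2, X=0) weight 1/96
  (W=1, Z=2, Y=2, X=1) weight 1/96
  (W=2, Z=1, Y=1, X=0) weight 1/144
  (W=3, Z=0, Y=0, X=0) weight 1/252
  … 8 more
Group by W:
  weight(W=0) = 1/48
  weight(W=1) = 1/24
  weight(W=2) = 1/48
  weight(W=3) = 1/21
Total weight = 1/48 + 1/24 + 1/48 + 1/21 = 11/84
P(W=0 | obs) = 1/48 / 11/84 = 7/44
P(W=1 | obs) = 1/24 / 11/84 = 7/22
P(W=2 | obs) = 1/48 / 11/84 = 7/44
P(W=3 | obs) = 1/21 / 11/84 = 4/11
argmax = 3

argmax_v P(W = v | obs) = 3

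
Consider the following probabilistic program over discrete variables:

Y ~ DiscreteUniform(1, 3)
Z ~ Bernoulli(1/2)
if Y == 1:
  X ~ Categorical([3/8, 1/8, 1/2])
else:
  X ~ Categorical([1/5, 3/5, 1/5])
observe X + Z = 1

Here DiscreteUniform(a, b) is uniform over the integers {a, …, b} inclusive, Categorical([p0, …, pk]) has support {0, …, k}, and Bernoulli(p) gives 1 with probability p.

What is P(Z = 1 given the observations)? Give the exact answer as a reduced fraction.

Enumerate traces; 6 have nonzero weight after conditioning:
  (Y=1, Z=0, X=1) weight 1/48
  (Y=1, Z=1, X=0) weight 1/16
  (Y=2, Z=0, X=1) weight 1/10
  (Y=2, Z=1, X=0) weight 1/30
  (Y=3, Z=0, X=1) weight 1/10
  (Y=3, Z=1, X=0) weight 1/30
Group by Z:
  weight(Z=0) = 53/240
  weight(Z=1) = 31/240
Total weight = 53/240 + 31/240 = 7/20
P(Z=0 | obs) = 53/240 / 7/20 = 53/84
P(Z=1 | obs) = 31/240 / 7/20 = 31/84

P(Z = 1 | obs) = 31/84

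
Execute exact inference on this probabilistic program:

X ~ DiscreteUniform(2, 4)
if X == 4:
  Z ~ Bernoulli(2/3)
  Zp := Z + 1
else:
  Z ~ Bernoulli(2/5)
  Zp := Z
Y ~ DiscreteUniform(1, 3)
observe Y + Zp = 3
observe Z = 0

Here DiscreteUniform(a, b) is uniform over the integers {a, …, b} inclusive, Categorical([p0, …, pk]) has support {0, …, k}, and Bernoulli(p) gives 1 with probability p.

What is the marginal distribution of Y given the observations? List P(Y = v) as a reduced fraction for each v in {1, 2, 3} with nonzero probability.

P(Y=2) = 5/23, P(Y=3) = 18/23

Enumerate traces; 3 have nonzero weight after conditioning:
  (X=2, Z=0, Y=3) weight 1/15
  (X=3, Z=0, Y=3) weight 1/15
  (X=4, Z=0, Y=2) weight 1/27
Group by Y:
  weight(Y=2) = 1/27
  weight(Y=3) = 2/15
Total weight = 1/27 + 2/15 = 23/135
P(Y=2 | obs) = 1/27 / 23/135 = 5/23
P(Y=3 | obs) = 2/15 / 23/135 = 18/23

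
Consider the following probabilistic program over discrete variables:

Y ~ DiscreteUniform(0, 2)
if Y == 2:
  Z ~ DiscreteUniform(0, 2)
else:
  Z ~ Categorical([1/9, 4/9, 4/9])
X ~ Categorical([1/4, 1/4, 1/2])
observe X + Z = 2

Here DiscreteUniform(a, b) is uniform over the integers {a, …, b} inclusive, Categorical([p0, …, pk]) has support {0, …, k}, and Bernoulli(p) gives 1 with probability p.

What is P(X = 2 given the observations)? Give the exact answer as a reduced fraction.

P(X = 2 | obs) = 5/16

Enumerate traces; 9 have nonzero weight after conditioning:
  (Y=0, Z=0, X=2) weight 1/54
  (Y=0, Z=1, X=1) weight 1/27
  (Y=0, Z=2, X=0) weight 1/27
  (Y=1, Z=0, X=2) weight 1/54
  (Y=1, Z=1, X=1) weight 1/27
  (Y=1, Z=2, X=0) weight 1/27
  (Y=2, Z=0, X=2) weight 1/18
  (Y=2, Z=1, X=1) weight 1/36
  … 1 more
Group by X:
  weight(X=0) = 11/108
  weight(X=1) = 11/108
  weight(X=2) = 5/54
Total weight = 11/108 + 11/108 + 5/54 = 8/27
P(X=0 | obs) = 11/108 / 8/27 = 11/32
P(X=1 | obs) = 11/108 / 8/27 = 11/32
P(X=2 | obs) = 5/54 / 8/27 = 5/16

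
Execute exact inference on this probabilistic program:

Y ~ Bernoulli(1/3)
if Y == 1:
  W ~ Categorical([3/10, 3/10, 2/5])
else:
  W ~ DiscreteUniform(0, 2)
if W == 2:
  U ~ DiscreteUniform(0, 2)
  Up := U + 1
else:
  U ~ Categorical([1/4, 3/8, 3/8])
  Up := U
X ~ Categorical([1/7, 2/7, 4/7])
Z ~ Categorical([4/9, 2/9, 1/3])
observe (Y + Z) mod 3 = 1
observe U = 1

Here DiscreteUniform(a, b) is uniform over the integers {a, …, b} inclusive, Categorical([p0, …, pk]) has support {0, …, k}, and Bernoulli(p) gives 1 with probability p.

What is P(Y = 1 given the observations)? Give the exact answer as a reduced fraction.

P(Y = 1 | obs) = 129/259

Enumerate traces; 18 have nonzero weight after conditioning:
  (Y=0, W=0, U=1, X=0, Z=1) weight 1/378
  (Y=0, W=0, U=1, X=1, Z=1) weight 1/189
  (Y=0, W=0, U=1, X=2, Z=1) weight 2/189
  (Y=0, W=1, U=1, X=0, Z=1) weight 1/378
  (Y=0, W=1, U=1, X=1, Z=1) weight 1/189
  (Y=0, W=1, U=1, X=2, Z=1) weight 2/189
  (Y=0, W=2, U=1, X=0, Z=1) weight 4/1701
  (Y=0, W=2, U=1, X=1, Z=1) weight 8/1701
  (Y=1, W=0, U=1, X=0, Z=0) weight 1/420
  … 9 more
Group by Y:
  weight(Y=0) = 13/243
  weight(Y=1) = 43/810
Total weight = 13/243 + 43/810 = 259/2430
P(Y=0 | obs) = 13/243 / 259/2430 = 130/259
P(Y=1 | obs) = 43/810 / 259/2430 = 129/259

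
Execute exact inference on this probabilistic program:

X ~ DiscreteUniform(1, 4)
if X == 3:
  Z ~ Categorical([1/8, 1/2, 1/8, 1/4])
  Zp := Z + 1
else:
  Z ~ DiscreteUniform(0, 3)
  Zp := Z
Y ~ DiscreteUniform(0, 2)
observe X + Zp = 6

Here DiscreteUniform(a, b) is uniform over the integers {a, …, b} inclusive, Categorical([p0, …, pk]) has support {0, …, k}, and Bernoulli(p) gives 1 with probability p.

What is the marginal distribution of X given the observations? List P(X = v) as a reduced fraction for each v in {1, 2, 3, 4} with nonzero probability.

P(X=3) = 1/3, P(X=4) = 2/3

Enumerate traces; 6 have nonzero weight after conditioning:
  (X=3, Z=2, Y=0) weight 1/96
  (X=3, Z=2, Y=1) weight 1/96
  (X=3, Z=2, Y=2) weight 1/96
  (X=4, Z=2, Y=0) weight 1/48
  (X=4, Z=2, Y=1) weight 1/48
  (X=4, Z=2, Y=2) weight 1/48
Group by X:
  weight(X=3) = 1/32
  weight(X=4) = 1/16
Total weight = 1/32 + 1/16 = 3/32
P(X=3 | obs) = 1/32 / 3/32 = 1/3
P(X=4 | obs) = 1/16 / 3/32 = 2/3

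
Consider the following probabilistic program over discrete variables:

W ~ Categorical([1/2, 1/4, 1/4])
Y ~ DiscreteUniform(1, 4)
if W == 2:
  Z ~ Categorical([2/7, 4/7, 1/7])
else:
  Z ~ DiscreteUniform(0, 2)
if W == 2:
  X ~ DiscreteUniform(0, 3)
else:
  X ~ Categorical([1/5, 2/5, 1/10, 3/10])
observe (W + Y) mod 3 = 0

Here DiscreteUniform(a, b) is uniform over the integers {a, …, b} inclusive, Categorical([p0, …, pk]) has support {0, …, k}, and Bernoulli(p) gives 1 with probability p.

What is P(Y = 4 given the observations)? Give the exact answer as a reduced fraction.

Enumerate traces; 48 have nonzero weight after conditioning:
  (W=0, Y=3, Z=0, X=0) weight 1/120
  (W=0, Y=3, Z=0, X=1) weight 1/60
  (W=0, Y=3, Z=0, X=2) weight 1/240
  (W=0, Y=3, Z=0, X=3) weight 1/80
  (W=0, Y=3, Z=1, X=0) weight 1/120
  (W=0, Y=3, Z=1, X=1) weight 1/60
  (W=0, Y=3, Z=1, X=2) weight 1/240
  (W=0, Y=3, Z=1, X=3) weight 1/80
  (W=1, Y=2, Z=0, X=0) weight 1/240
  (W=2, Y=1, Z=0, X=0) weight 1/224
  … 38 more
Group by Y:
  weight(Y=1) = 1/16
  weight(Y=2) = 1/16
  weight(Y=3) = 1/8
  weight(Y=4) = 1/16
Total weight = 1/16 + 1/16 + 1/8 + 1/16 = 5/16
P(Y=1 | obs) = 1/16 / 5/16 = 1/5
P(Y=2 | obs) = 1/16 / 5/16 = 1/5
P(Y=3 | obs) = 1/8 / 5/16 = 2/5
P(Y=4 | obs) = 1/16 / 5/16 = 1/5

P(Y = 4 | obs) = 1/5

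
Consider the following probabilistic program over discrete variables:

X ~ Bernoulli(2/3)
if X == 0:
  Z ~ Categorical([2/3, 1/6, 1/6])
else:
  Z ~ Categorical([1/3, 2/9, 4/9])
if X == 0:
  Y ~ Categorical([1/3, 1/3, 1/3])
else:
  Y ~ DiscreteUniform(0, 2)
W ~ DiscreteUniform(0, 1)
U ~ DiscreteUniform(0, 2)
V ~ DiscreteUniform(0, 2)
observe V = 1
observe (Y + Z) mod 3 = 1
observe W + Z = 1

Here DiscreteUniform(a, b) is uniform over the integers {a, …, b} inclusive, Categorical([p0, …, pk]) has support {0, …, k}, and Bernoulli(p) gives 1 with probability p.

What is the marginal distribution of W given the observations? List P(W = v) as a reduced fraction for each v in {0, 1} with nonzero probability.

Enumerate traces; 12 have nonzero weight after conditioning:
  (X=0, Z=0, Y=1, W=1, U=0, V=1) weight 1/243
  (X=0, Z=0, Y=1, W=1, U=1, V=1) weight 1/243
  (X=0, Z=0, Y=1, W=1, U=2, V=1) weight 1/243
  (X=0, Z=1, Y=0, W=0, U=0, V=1) weight 1/972
  (X=0, Z=1, Y=0, W=0, U=1, V=1) weight 1/972
  (X=0, Z=1, Y=0, W=0, U=2, V=1) weight 1/972
  (X=1, Z=0, Y=1, W=1, U=0, V=1) weight 1/243
  (X=1, Z=0, Y=1, W=1, U=1, V=1) weight 1/243
  … 4 more
Group by W:
  weight(W=0) = 11/972
  weight(W=1) = 2/81
Total weight = 11/972 + 2/81 = 35/972
P(W=0 | obs) = 11/972 / 35/972 = 11/35
P(W=1 | obs) = 2/81 / 35/972 = 24/35

P(W=0) = 11/35, P(W=1) = 24/35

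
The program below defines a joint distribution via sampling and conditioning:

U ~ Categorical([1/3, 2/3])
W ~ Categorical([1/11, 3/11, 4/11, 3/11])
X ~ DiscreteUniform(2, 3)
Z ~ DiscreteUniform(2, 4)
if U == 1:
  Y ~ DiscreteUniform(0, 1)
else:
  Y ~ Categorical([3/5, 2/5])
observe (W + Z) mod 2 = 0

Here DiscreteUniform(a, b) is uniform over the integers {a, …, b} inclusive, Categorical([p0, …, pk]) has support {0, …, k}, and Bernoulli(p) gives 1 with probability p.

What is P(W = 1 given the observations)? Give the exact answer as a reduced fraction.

P(W = 1 | obs) = 3/16

Enumerate traces; 48 have nonzero weight after conditioning:
  (U=0, W=0, X=2, Z=2, Y=0) weight 1/330
  (U=0, W=0, X=2, Z=2, Y=1) weight 1/495
  (U=0, W=0, X=2, Z=4, Y=0) weight 1/330
  (U=0, W=0, X=2, Z=4, Y=1) weight 1/495
  (U=0, W=0, X=3, Z=2, Y=0) weight 1/330
  (U=0, W=0, X=3, Z=2, Y=1) weight 1/495
  (U=0, W=0, X=3, Z=4, Y=0) weight 1/330
  (U=0, W=0, X=3, Z=4, Y=1) weight 1/495
  (U=0, W=1, X=2, Z=3, Y=0) weight 1/110
  (U=0, W=2, X=2, Z=2, Y=0) weight 2/165
  … 38 more
Group by W:
  weight(W=0) = 2/33
  weight(W=1) = 1/11
  weight(W=2) = 8/33
  weight(W=3) = 1/11
Total weight = 2/33 + 1/11 + 8/33 + 1/11 = 16/33
P(W=0 | obs) = 2/33 / 16/33 = 1/8
P(W=1 | obs) = 1/11 / 16/33 = 3/16
P(W=2 | obs) = 8/33 / 16/33 = 1/2
P(W=3 | obs) = 1/11 / 16/33 = 3/16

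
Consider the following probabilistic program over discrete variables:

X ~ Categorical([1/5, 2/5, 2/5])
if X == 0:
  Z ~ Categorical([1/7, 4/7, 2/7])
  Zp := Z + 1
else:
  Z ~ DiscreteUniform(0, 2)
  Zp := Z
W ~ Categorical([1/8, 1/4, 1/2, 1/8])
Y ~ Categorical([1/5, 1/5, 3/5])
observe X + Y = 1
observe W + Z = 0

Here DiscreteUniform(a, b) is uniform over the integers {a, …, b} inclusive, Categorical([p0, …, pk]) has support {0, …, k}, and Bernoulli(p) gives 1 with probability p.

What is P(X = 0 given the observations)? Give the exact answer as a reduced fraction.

P(X = 0 | obs) = 3/17

Enumerate traces; 2 have nonzero weight after conditioning:
  (X=0, Z=0, W=0, Y=1) weight 1/1400
  (X=1, Z=0, W=0, Y=0) weight 1/300
Group by X:
  weight(X=0) = 1/1400
  weight(X=1) = 1/300
Total weight = 1/1400 + 1/300 = 17/4200
P(X=0 | obs) = 1/1400 / 17/4200 = 3/17
P(X=1 | obs) = 1/300 / 17/4200 = 14/17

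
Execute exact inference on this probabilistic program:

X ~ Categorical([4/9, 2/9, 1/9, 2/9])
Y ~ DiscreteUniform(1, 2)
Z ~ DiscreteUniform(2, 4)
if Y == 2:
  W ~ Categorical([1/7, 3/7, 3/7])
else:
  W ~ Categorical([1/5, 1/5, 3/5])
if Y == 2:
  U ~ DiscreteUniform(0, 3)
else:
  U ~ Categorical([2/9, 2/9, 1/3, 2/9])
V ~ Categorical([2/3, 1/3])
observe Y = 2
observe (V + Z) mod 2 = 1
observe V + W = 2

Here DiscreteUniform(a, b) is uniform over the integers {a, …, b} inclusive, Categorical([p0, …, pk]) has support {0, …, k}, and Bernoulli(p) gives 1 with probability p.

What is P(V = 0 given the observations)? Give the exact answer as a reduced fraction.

Enumerate traces; 48 have nonzero weight after conditioning:
  (X=0, Y=2, Z=2, W=1, U=0, V=1) weight 1/378
  (X=0, Y=2, Z=2, W=1, U=1, V=1) weight 1/378
  (X=0, Y=2, Z=2, W=1, U=2, V=1) weight 1/378
  (X=0, Y=2, Z=2, W=1, U=3, V=1) weight 1/378
  (X=0, Y=2, Z=3, W=2, U=0, V=0) weight 1/189
  (X=0, Y=2, Z=3, W=2, U=1, V=0) weight 1/189
  (X=0, Y=2, Z=3, W=2, U=2, V=0) weight 1/189
  (X=0, Y=2, Z=3, W=2, U=3, V=0) weight 1/189
  … 40 more
Group by V:
  weight(V=0) = 1/21
  weight(V=1) = 1/21
Total weight = 1/21 + 1/21 = 2/21
P(V=0 | obs) = 1/21 / 2/21 = 1/2
P(V=1 | obs) = 1/21 / 2/21 = 1/2

P(V = 0 | obs) = 1/2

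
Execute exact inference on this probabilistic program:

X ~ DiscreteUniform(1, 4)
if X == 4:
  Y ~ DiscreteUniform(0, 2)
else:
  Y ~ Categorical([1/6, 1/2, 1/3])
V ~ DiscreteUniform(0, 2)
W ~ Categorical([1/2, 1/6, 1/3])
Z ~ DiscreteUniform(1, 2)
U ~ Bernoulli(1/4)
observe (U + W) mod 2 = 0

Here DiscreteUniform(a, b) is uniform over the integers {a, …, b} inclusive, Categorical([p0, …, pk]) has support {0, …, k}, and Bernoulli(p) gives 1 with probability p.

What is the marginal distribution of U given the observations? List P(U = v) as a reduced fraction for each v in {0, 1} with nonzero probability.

P(U=0) = 15/16, P(U=1) = 1/16

Enumerate traces; 216 have nonzero weight after conditioning:
  (X=1, Y=0, V=0, W=0, Z=1, U=0) weight 1/384
  (X=1, Y=0, V=0, W=0, Z=2, U=0) weight 1/384
  (X=1, Y=0, V=0, W=1, Z=1, U=1) weight 1/3456
  (X=1, Y=0, V=0, W=1, Z=2, U=1) weight 1/3456
  (X=1, Y=0, V=0, W=2, Z=1, U=0) weight 1/576
  (X=1, Y=0, V=0, W=2, Z=2, U=0) weight 1/576
  (X=1, Y=0, V=1, W=0, Z=1, U=0) weight 1/384
  (X=1, Y=0, V=1, W=0, Z=2, U=0) weight 1/384
  … 208 more
Group by U:
  weight(U=0) = 5/8
  weight(U=1) = 1/24
Total weight = 5/8 + 1/24 = 2/3
P(U=0 | obs) = 5/8 / 2/3 = 15/16
P(U=1 | obs) = 1/24 / 2/3 = 1/16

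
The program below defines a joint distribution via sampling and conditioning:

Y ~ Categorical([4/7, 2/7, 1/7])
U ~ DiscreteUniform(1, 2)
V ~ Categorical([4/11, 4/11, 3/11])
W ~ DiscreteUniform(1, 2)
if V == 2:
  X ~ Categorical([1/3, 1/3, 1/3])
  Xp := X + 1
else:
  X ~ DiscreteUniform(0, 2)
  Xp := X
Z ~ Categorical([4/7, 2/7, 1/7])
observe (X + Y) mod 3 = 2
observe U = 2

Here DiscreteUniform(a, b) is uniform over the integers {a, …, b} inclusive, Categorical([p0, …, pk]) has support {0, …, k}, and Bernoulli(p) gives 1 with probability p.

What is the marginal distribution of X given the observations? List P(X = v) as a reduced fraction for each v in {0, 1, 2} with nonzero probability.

P(X=0) = 1/7, P(X=1) = 2/7, P(X=2) = 4/7

Enumerate traces; 54 have nonzero weight after conditioning:
  (Y=0, U=2, V=0, W=1, X=2, Z=0) weight 16/1617
  (Y=0, U=2, V=0, W=1, X=2, Z=1) weight 8/1617
  (Y=0, U=2, V=0, W=1, X=2, Z=2) weight 4/1617
  (Y=0, U=2, V=0, W=2, X=2, Z=0) weight 16/1617
  (Y=0, U=2, V=0, W=2, X=2, Z=1) weight 8/1617
  (Y=0, U=2, V=0, W=2, X=2, Z=2) weight 4/1617
  (Y=0, U=2, V=1, W=1, X=2, Z=0) weight 16/1617
  (Y=0, U=2, V=1, W=1, X=2, Z=1) weight 8/1617
  (Y=1, U=2, V=0, W=1, X=1, Z=0) weight 8/1617
  (Y=2, U=2, V=0, W=1, X=0, Z=0) weight 4/1617
  … 44 more
Group by X:
  weight(X=0) = 1/42
  weight(X=1) = 1/21
  weight(X=2) = 2/21
Total weight = 1/42 + 1/21 + 2/21 = 1/6
P(X=0 | obs) = 1/42 / 1/6 = 1/7
P(X=1 | obs) = 1/21 / 1/6 = 2/7
P(X=2 | obs) = 2/21 / 1/6 = 4/7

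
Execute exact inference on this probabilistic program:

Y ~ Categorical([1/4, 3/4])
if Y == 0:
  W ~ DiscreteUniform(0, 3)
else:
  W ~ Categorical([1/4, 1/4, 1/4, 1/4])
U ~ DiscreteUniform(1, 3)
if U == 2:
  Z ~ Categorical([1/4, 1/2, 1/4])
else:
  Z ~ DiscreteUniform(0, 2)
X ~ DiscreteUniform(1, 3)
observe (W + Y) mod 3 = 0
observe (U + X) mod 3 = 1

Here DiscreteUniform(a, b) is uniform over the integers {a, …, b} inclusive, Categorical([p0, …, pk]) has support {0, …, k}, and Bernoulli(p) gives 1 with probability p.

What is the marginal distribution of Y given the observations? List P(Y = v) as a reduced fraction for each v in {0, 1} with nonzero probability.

P(Y=0) = 2/5, P(Y=1) = 3/5

Enumerate traces; 27 have nonzero weight after conditioning:
  (Y=0, W=0, U=1, Z=0, X=3) weight 1/432
  (Y=0, W=0, U=1, Z=1, X=3) weight 1/432
  (Y=0, W=0, U=1, Z=2, X=3) weight 1/432
  (Y=0, W=0, U=2, Z=0, X=2) weight 1/576
  (Y=0, W=0, U=2, Z=1, X=2) weight 1/288
  (Y=0, W=0, U=2, Z=2, X=2) weight 1/576
  (Y=0, W=0, U=3, Z=0, X=1) weight 1/432
  (Y=0, W=0, U=3, Z=1, X=1) weight 1/432
  (Y=1, W=2, U=1, Z=0, X=3) weight 1/144
  … 18 more
Group by Y:
  weight(Y=0) = 1/24
  weight(Y=1) = 1/16
Total weight = 1/24 + 1/16 = 5/48
P(Y=0 | obs) = 1/24 / 5/48 = 2/5
P(Y=1 | obs) = 1/16 / 5/48 = 3/5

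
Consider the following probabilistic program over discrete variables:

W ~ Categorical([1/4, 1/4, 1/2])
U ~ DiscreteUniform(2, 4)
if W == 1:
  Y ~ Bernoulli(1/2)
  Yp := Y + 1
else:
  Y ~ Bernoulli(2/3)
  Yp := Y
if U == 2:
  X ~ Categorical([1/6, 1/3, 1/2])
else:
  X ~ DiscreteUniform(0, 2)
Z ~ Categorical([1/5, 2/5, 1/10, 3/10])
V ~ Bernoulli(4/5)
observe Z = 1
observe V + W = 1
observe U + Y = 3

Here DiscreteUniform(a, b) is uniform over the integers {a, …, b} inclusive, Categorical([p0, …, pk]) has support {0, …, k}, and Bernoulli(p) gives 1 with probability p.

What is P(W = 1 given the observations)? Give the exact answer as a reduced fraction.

P(W = 1 | obs) = 1/5

Enumerate traces; 12 have nonzero weight after conditioning:
  (W=0, U=2, Y=1, X=0, Z=1, V=1) weight 2/675
  (W=0, U=2, Y=1, X=1, Z=1, V=1) weight 4/675
  (W=0, U=2, Y=1, X=2, Z=1, V=1) weight 2/225
  (W=0, U=3, Y=0, X=0, Z=1, V=1) weight 2/675
  (W=0, U=3, Y=0, X=1, Z=1, V=1) weight 2/675
  (W=0, U=3, Y=0, X=2, Z=1, V=1) weight 2/675
  (W=1, U=2, Y=1, X=0, Z=1, V=0) weight 1/1800
  (W=1, U=2, Y=1, X=1, Z=1, V=0) weight 1/900
  … 4 more
Group by W:
  weight(W=0) = 2/75
  weight(W=1) = 1/150
Total weight = 2/75 + 1/150 = 1/30
P(W=0 | obs) = 2/75 / 1/30 = 4/5
P(W=1 | obs) = 1/150 / 1/30 = 1/5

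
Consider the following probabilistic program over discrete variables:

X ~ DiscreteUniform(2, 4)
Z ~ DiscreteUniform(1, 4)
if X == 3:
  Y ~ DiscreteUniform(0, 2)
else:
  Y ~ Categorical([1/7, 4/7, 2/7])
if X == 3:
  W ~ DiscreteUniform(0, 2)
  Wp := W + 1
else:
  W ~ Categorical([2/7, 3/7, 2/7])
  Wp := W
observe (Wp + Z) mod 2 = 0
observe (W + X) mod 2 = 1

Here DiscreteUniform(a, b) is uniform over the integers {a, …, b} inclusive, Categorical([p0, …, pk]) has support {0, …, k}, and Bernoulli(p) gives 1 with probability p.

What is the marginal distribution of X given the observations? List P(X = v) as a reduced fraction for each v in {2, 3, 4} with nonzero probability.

P(X=2) = 9/32, P(X=3) = 7/16, P(X=4) = 9/32

Enumerate traces; 24 have nonzero weight after conditioning:
  (X=2, Z=1, Y=0, W=1) weight 1/196
  (X=2, Z=1, Y=1, W=1) weight 1/49
  (X=2, Z=1, Y=2, W=1) weight 1/98
  (X=2, Z=3, Y=0, W=1) weight 1/196
  (X=2, Z=3, Y=1, W=1) weight 1/49
  (X=2, Z=3, Y=2, W=1) weight 1/98
  (X=3, Z=1, Y=0, W=0) weight 1/108
  (X=3, Z=1, Y=0, W=2) weight 1/108
  (X=4, Z=1, Y=0, W=1) weight 1/196
  … 15 more
Group by X:
  weight(X=2) = 1/14
  weight(X=3) = 1/9
  weight(X=4) = 1/14
Total weight = 1/14 + 1/9 + 1/14 = 16/63
P(X=2 | obs) = 1/14 / 16/63 = 9/32
P(X=3 | obs) = 1/9 / 16/63 = 7/16
P(X=4 | obs) = 1/14 / 16/63 = 9/32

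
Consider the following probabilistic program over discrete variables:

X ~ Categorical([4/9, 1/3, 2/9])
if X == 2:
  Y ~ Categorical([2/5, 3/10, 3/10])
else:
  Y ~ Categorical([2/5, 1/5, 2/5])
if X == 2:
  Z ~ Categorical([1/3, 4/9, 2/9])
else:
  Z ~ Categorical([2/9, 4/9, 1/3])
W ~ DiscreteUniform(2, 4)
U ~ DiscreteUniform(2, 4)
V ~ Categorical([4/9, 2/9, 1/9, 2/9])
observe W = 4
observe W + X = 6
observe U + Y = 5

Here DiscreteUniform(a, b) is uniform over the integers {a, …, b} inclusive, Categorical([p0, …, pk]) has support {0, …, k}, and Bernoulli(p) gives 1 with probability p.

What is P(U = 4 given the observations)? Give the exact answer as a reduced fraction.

P(U = 4 | obs) = 1/2

Enumerate traces; 24 have nonzero weight after conditioning:
  (X=2, Y=1, Z=0, W=4, U=4, V=0) weight 4/3645
  (X=2, Y=1, Z=0, W=4, U=4, V=1) weight 2/3645
  (X=2, Y=1, Z=0, W=4, U=4, V=2) weight 1/3645
  (X=2, Y=1, Z=0, W=4, U=4, V=3) weight 2/3645
  (X=2, Y=1, Z=1, W=4, U=4, V=0) weight 16/10935
  (X=2, Y=1, Z=1, W=4, U=4, V=1) weight 8/10935
  (X=2, Y=1, Z=1, W=4, U=4, V=2) weight 4/10935
  (X=2, Y=1, Z=1, W=4, U=4, V=3) weight 8/10935
  (X=2, Y=2, Z=0, W=4, U=3, V=0) weight 4/3645
  … 15 more
Group by U:
  weight(U=3) = 1/135
  weight(U=4) = 1/135
Total weight = 1/135 + 1/135 = 2/135
P(U=3 | obs) = 1/135 / 2/135 = 1/2
P(U=4 | obs) = 1/135 / 2/135 = 1/2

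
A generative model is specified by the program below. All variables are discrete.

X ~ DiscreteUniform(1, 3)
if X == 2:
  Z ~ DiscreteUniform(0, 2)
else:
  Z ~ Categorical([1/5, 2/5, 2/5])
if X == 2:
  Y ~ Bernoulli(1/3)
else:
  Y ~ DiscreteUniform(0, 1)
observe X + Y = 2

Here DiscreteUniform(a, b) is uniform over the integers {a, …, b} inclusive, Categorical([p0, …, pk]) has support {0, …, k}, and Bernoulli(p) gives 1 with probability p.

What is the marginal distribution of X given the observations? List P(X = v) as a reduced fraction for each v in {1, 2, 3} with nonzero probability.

Enumerate traces; 6 have nonzero weight after conditioning:
  (X=1, Z=0, Y=1) weight 1/30
  (X=1, Z=1, Y=1) weight 1/15
  (X=1, Z=2, Y=1) weight 1/15
  (X=2, Z=0, Y=0) weight 2/27
  (X=2, Z=1, Y=0) weight 2/27
  (X=2, Z=2, Y=0) weight 2/27
Group by X:
  weight(X=1) = 1/6
  weight(X=2) = 2/9
Total weight = 1/6 + 2/9 = 7/18
P(X=1 | obs) = 1/6 / 7/18 = 3/7
P(X=2 | obs) = 2/9 / 7/18 = 4/7

P(X=1) = 3/7, P(X=2) = 4/7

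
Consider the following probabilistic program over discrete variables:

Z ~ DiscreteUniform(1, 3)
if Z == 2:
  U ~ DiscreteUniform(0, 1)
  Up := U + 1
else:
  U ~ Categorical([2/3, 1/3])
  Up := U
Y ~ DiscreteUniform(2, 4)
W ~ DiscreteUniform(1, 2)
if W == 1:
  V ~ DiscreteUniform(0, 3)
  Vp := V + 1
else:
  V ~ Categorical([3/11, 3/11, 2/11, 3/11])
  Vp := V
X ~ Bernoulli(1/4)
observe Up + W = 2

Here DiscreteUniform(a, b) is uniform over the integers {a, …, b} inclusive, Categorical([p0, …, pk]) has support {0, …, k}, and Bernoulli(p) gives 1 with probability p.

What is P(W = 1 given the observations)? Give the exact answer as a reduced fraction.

P(W = 1 | obs) = 7/15

Enumerate traces; 120 have nonzero weight after conditioning:
  (Z=1, U=0, Y=2, W=2, V=0, X=0) weight 1/132
  (Z=1, U=0, Y=2, W=2, V=0, X=1) weight 1/396
  (Z=1, U=0, Y=2, W=2, V=1, X=0) weight 1/132
  (Z=1, U=0, Y=2, W=2, V=1, X=1) weight 1/396
  (Z=1, U=0, Y=2, W=2, V=2, X=0) weight 1/198
  (Z=1, U=0, Y=2, W=2, V=2, X=1) weight 1/594
  (Z=1, U=0, Y=2, W=2, V=3, X=0) weight 1/132
  (Z=1, U=0, Y=2, W=2, V=3, X=1) weight 1/396
  (Z=1, U=1, Y=2, W=1, V=0, X=0) weight 1/288
  … 111 more
Group by W:
  weight(W=1) = 7/36
  weight(W=2) = 2/9
Total weight = 7/36 + 2/9 = 5/12
P(W=1 | obs) = 7/36 / 5/12 = 7/15
P(W=2 | obs) = 2/9 / 5/12 = 8/15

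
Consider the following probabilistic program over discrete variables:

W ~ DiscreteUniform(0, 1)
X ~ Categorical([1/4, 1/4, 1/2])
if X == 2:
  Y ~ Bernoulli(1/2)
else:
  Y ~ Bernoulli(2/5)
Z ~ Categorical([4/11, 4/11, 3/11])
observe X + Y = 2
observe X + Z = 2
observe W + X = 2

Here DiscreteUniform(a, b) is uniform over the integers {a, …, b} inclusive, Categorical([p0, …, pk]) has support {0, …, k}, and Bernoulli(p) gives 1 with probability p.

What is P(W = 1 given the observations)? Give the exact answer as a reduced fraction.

Enumerate traces; 2 have nonzero weight after conditioning:
  (W=0, X=2, Y=0, Z=0) weight 1/22
  (W=1, X=1, Y=1, Z=1) weight 1/55
Group by W:
  weight(W=0) = 1/22
  weight(W=1) = 1/55
Total weight = 1/22 + 1/55 = 7/110
P(W=0 | obs) = 1/22 / 7/110 = 5/7
P(W=1 | obs) = 1/55 / 7/110 = 2/7

P(W = 1 | obs) = 2/7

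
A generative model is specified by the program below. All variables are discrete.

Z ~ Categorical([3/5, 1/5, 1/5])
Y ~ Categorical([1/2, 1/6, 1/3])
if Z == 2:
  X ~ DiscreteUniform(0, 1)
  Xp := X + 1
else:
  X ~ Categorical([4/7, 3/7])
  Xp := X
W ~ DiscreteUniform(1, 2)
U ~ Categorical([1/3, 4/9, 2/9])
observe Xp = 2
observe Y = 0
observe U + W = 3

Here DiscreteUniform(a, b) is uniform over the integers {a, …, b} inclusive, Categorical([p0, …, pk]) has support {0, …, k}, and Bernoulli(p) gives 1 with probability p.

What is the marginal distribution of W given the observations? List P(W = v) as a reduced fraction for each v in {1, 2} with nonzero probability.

P(W=1) = 1/3, P(W=2) = 2/3

Enumerate traces; 2 have nonzero weight after conditioning:
  (Z=2, Y=0, X=1, W=1, U=2) weight 1/180
  (Z=2, Y=0, X=1, W=2, U=1) weight 1/90
Group by W:
  weight(W=1) = 1/180
  weight(W=2) = 1/90
Total weight = 1/180 + 1/90 = 1/60
P(W=1 | obs) = 1/180 / 1/60 = 1/3
P(W=2 | obs) = 1/90 / 1/60 = 2/3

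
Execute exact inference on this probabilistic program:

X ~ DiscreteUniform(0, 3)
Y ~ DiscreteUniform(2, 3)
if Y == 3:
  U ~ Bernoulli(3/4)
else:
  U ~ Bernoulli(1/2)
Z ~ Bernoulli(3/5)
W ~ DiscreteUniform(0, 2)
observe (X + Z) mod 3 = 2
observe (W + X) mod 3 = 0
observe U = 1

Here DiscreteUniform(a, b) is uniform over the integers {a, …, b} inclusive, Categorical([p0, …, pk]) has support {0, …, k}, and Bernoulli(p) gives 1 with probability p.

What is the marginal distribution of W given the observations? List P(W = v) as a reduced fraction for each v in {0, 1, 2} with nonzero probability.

P(W=1) = 2/5, P(W=2) = 3/5

Enumerate traces; 4 have nonzero weight after conditioning:
  (X=1, Y=2, U=1, Z=1, W=2) weight 1/80
  (X=1, Y=3, U=1, Z=1, W=2) weight 3/160
  (X=2, Y=2, U=1, Z=0, W=1) weight 1/120
  (X=2, Y=3, U=1, Z=0, W=1) weight 1/80
Group by W:
  weight(W=1) = 1/48
  weight(W=2) = 1/32
Total weight = 1/48 + 1/32 = 5/96
P(W=1 | obs) = 1/48 / 5/96 = 2/5
P(W=2 | obs) = 1/32 / 5/96 = 3/5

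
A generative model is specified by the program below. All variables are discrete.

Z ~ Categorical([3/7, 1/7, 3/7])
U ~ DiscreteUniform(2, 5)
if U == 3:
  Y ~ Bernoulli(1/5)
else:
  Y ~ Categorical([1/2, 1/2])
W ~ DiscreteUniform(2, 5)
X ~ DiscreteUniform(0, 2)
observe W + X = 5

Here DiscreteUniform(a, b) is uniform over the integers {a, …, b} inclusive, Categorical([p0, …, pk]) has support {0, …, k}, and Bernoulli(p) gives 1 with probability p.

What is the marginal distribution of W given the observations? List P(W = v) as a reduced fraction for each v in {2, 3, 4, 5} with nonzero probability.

Enumerate traces; 72 have nonzero weight after conditioning:
  (Z=0, U=2, Y=0, W=3, X=2) weight 1/224
  (Z=0, U=2, Y=0, W=4, X=1) weight 1/224
  (Z=0, U=2, Y=0, W=5, X=0) weight 1/224
  (Z=0, U=2, Y=1, W=3, X=2) weight 1/224
  (Z=0, U=2, Y=1, W=4, X=1) weight 1/224
  (Z=0, U=2, Y=1, W=5, X=0) weight 1/224
  (Z=0, U=3, Y=0, W=3, X=2) weight 1/140
  (Z=0, U=3, Y=0, W=4, X=1) weight 1/140
  … 64 more
Group by W:
  weight(W=3) = 1/12
  weight(W=4) = 1/12
  weight(W=5) = 1/12
Total weight = 1/12 + 1/12 + 1/12 = 1/4
P(W=3 | obs) = 1/12 / 1/4 = 1/3
P(W=4 | obs) = 1/12 / 1/4 = 1/3
P(W=5 | obs) = 1/12 / 1/4 = 1/3

P(W=3) = 1/3, P(W=4) = 1/3, P(W=5) = 1/3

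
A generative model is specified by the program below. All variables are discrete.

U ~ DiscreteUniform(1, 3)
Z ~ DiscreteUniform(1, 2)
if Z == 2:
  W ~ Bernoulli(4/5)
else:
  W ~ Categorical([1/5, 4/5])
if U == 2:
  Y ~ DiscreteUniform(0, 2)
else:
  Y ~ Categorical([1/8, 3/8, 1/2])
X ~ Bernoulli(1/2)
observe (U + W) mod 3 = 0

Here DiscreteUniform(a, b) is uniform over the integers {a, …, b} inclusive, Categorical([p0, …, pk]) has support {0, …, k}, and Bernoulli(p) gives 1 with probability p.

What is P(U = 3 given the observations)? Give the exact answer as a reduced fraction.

Enumerate traces; 24 have nonzero weight after conditioning:
  (U=2, Z=1, W=1, Y=0, X=0) weight 1/45
  (U=2, Z=1, W=1, Y=0, X=1) weight 1/45
  (U=2, Z=1, W=1, Y=1, X=0) weight 1/45
  (U=2, Z=1, W=1, Y=1, X=1) weight 1/45
  (U=2, Z=1, W=1, Y=2, X=0) weight 1/45
  (U=2, Z=1, W=1, Y=2, X=1) weight 1/45
  (U=2, Z=2, W=1, Y=0, X=0) weight 1/45
  (U=2, Z=2, W=1, Y=0, X=1) weight 1/45
  (U=3, Z=1, W=0, Y=0, X=0) weight 1/480
  … 15 more
Group by U:
  weight(U=2) = 4/15
  weight(U=3) = 1/15
Total weight = 4/15 + 1/15 = 1/3
P(U=2 | obs) = 4/15 / 1/3 = 4/5
P(U=3 | obs) = 1/15 / 1/3 = 1/5

P(U = 3 | obs) = 1/5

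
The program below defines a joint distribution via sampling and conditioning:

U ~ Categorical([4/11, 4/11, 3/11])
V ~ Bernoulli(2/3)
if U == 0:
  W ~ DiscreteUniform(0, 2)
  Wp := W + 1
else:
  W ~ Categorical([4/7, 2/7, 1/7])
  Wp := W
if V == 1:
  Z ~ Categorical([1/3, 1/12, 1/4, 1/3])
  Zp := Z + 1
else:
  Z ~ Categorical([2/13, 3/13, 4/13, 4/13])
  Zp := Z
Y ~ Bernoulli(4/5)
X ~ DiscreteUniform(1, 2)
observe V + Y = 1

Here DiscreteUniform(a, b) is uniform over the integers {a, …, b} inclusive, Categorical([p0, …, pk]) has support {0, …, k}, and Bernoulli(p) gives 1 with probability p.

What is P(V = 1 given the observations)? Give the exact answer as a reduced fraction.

Enumerate traces; 144 have nonzero weight after conditioning:
  (U=0, V=0, W=0, Z=0, Y=1, X=1) weight 16/6435
  (U=0, V=0, W=0, Z=0, Y=1, X=2) weight 16/6435
  (U=0, V=0, W=0, Z=1, Y=1, X=1) weight 8/2145
  (U=0, V=0, W=0, Z=1, Y=1, X=2) weight 8/2145
  (U=0, V=0, W=0, Z=2, Y=1, X=1) weight 32/6435
  (U=0, V=0, W=0, Z=2, Y=1, X=2) weight 32/6435
  (U=0, V=0, W=0, Z=3, Y=1, X=1) weight 32/6435
  (U=0, V=0, W=0, Z=3, Y=1, X=2) weight 32/6435
  (U=0, V=1, W=0, Z=0, Y=0, X=1) weight 4/1485
  … 135 more
Group by V:
  weight(V=0) = 4/15
  weight(V=1) = 2/15
Total weight = 4/15 + 2/15 = 2/5
P(V=0 | obs) = 4/15 / 2/5 = 2/3
P(V=1 | obs) = 2/15 / 2/5 = 1/3

P(V = 1 | obs) = 1/3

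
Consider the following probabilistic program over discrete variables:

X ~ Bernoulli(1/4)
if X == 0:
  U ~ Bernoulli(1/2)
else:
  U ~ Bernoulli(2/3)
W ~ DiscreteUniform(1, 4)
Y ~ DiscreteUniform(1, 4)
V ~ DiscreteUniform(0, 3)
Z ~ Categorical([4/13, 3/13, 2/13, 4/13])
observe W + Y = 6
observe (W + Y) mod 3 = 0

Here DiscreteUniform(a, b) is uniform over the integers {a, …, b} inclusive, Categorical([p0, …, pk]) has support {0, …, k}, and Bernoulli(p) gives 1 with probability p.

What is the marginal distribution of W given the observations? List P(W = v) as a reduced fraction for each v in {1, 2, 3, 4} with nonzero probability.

Enumerate traces; 192 have nonzero weight after conditioning:
  (X=0, U=0, W=2, Y=4, V=0, Z=0) weight 3/1664
  (X=0, U=0, W=2, Y=4, V=0, Z=1) weight 9/6656
  (X=0, U=0, W=2, Y=4, V=0, Z=2) weight 3/3328
  (X=0, U=0, W=2, Y=4, V=0, Z=3) weight 3/1664
  (X=0, U=0, W=2, Y=4, V=1, Z=0) weight 3/1664
  (X=0, U=0, W=2, Y=4, V=1, Z=1) weight 9/6656
  (X=0, U=0, W=2, Y=4, V=1, Z=2) weight 3/3328
  (X=0, U=0, W=2, Y=4, V=1, Z=3) weight 3/1664
  (X=0, U=0, W=3, Y=3, V=0, Z=0) weight 3/1664
  (X=0, U=0, W=4, Y=2, V=0, Z=0) weight 3/1664
  … 182 more
Group by W:
  weight(W=2) = 1/16
  weight(W=3) = 1/16
  weight(W=4) = 1/16
Total weight = 1/16 + 1/16 + 1/16 = 3/16
P(W=2 | obs) = 1/16 / 3/16 = 1/3
P(W=3 | obs) = 1/16 / 3/16 = 1/3
P(W=4 | obs) = 1/16 / 3/16 = 1/3

P(W=2) = 1/3, P(W=3) = 1/3, P(W=4) = 1/3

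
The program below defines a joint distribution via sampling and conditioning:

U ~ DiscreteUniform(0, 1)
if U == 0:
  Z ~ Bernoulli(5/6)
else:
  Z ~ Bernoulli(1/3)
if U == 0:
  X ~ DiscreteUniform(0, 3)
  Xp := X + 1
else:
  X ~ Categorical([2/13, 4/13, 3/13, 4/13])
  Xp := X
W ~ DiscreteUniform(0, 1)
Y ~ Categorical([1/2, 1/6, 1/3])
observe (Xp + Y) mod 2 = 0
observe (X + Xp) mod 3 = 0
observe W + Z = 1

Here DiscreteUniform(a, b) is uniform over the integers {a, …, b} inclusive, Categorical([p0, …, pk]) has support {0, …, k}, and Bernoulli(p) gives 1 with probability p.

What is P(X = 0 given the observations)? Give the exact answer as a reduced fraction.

P(X = 0 | obs) = 40/121

Enumerate traces; 10 have nonzero weight after conditioning:
  (U=0, Z=0, X=1, W=1, Y=0) weight 1/192
  (U=0, Z=0, X=1, W=1, Y=2) weight 1/288
  (U=0, Z=1, X=1, W=0, Y=0) weight 5/192
  (U=0, Z=1, X=1, W=0, Y=2) weight 5/288
  (U=1, Z=0, X=0, W=1, Y=0) weight 1/78
  (U=1, Z=0, X=0, W=1, Y=2) weight 1/117
  (U=1, Z=0, X=3, W=1, Y=1) weight 1/117
  (U=1, Z=1, X=0, W=0, Y=0) weight 1/156
  … 2 more
Group by X:
  weight(X=0) = 5/156
  weight(X=1) = 5/96
  weight(X=3) = 1/78
Total weight = 5/156 + 5/96 + 1/78 = 121/1248
P(X=0 | obs) = 5/156 / 121/1248 = 40/121
P(X=1 | obs) = 5/96 / 121/1248 = 65/121
P(X=3 | obs) = 1/78 / 121/1248 = 16/121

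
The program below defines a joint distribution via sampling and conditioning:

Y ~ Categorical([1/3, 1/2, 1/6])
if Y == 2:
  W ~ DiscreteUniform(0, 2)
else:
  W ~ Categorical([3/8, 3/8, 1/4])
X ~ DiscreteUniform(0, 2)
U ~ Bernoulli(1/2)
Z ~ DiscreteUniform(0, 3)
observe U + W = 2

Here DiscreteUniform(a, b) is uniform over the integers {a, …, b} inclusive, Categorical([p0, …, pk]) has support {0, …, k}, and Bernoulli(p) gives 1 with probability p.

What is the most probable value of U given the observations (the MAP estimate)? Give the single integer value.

Enumerate traces; 72 have nonzero weight after conditioning:
  (Y=0, W=1, X=0, U=1, Z=0) weight 1/192
  (Y=0, W=1, X=0, U=1, Z=1) weight 1/192
  (Y=0, W=1, X=0, U=1, Z=2) weight 1/192
  (Y=0, W=1, X=0, U=1, Z=3) weight 1/192
  (Y=0, W=1, X=1, U=1, Z=0) weight 1/192
  (Y=0, W=1, X=1, U=1, Z=1) weight 1/192
  (Y=0, W=1, X=1, U=1, Z=2) weight 1/192
  (Y=0, W=1, X=1, U=1, Z=3) weight 1/192
  (Y=0, W=2, X=0, U=0, Z=0) weight 1/288
  … 63 more
Group by U:
  weight(U=0) = 19/144
  weight(U=1) = 53/288
Total weight = 19/144 + 53/288 = 91/288
P(U=0 | obs) = 19/144 / 91/288 = 38/91
P(U=1 | obs) = 53/288 / 91/288 = 53/91
argmax = 1

argmax_v P(U = v | obs) = 1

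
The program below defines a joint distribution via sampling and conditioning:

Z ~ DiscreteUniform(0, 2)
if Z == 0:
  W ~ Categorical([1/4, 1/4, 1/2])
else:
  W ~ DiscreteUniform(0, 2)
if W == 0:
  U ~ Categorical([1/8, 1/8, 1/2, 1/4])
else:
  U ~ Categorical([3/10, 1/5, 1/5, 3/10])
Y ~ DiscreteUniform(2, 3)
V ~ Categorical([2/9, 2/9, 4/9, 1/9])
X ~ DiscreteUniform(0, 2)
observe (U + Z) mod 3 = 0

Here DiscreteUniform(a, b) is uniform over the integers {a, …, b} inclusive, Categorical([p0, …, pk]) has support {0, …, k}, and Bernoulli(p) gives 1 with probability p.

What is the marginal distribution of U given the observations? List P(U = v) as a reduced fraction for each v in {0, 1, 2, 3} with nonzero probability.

Enumerate traces; 288 have nonzero weight after conditioning:
  (Z=0, W=0, U=0, Y=2, V=0, X=0) weight 1/2592
  (Z=0, W=0, U=0, Y=2, V=0, X=1) weight 1/2592
  (Z=0, W=0, U=0, Y=2, V=0, X=2) weight 1/2592
  (Z=0, W=0, U=0, Y=2, V=1, X=0) weight 1/2592
  (Z=0, W=0, U=0, Y=2, V=1, X=1) weight 1/2592
  (Z=0, W=0, U=0, Y=2, V=1, X=2) weight 1/2592
  (Z=0, W=0, U=0, Y=2, V=2, X=0) weight 1/1296
  (Z=0, W=0, U=0, Y=2, V=2, X=1) weight 1/1296
  (Z=0, W=0, U=3, Y=2, V=0, X=0) weight 1/1296
  (Z=1, W=0, U=2, Y=2, V=0, X=0) weight 1/486
  … 278 more
Group by U:
  weight(U=0) = 41/480
  weight(U=1) = 7/120
  weight(U=2) = 1/10
  weight(U=3) = 23/240
Total weight = 41/480 + 7/120 + 1/10 + 23/240 = 163/480
P(U=0 | obs) = 41/480 / 163/480 = 41/163
P(U=1 | obs) = 7/120 / 163/480 = 28/163
P(U=2 | obs) = 1/10 / 163/480 = 48/163
P(U=3 | obs) = 23/240 / 163/480 = 46/163

P(U=0) = 41/163, P(U=1) = 28/163, P(U=2) = 48/163, P(U=3) = 46/163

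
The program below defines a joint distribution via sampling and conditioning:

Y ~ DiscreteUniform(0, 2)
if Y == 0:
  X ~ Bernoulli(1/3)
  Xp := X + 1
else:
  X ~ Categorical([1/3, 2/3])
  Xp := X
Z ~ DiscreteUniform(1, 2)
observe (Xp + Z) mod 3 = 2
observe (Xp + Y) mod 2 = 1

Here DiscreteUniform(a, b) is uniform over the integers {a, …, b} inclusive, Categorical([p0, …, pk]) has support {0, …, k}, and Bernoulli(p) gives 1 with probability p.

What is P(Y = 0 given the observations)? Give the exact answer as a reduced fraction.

Enumerate traces; 3 have nonzero weight after conditioning:
  (Y=0, X=0, Z=1) weight 1/9
  (Y=1, X=0, Z=2) weight 1/18
  (Y=2, X=1, Z=1) weight 1/9
Group by Y:
  weight(Y=0) = 1/9
  weight(Y=1) = 1/18
  weight(Y=2) = 1/9
Total weight = 1/9 + 1/18 + 1/9 = 5/18
P(Y=0 | obs) = 1/9 / 5/18 = 2/5
P(Y=1 | obs) = 1/18 / 5/18 = 1/5
P(Y=2 | obs) = 1/9 / 5/18 = 2/5

P(Y = 0 | obs) = 2/5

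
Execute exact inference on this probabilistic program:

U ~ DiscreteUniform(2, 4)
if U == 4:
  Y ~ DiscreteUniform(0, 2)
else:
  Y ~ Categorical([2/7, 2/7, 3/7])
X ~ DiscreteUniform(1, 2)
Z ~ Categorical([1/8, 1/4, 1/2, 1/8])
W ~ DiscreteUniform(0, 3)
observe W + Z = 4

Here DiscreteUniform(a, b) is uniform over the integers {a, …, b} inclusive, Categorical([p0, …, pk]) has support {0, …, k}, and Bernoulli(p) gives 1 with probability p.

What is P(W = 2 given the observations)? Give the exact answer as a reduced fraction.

P(W = 2 | obs) = 4/7

Enumerate traces; 54 have nonzero weight after conditioning:
  (U=2, Y=0, X=1, Z=1, W=3) weight 1/336
  (U=2, Y=0, X=1, Z=2, W=2) weight 1/168
  (U=2, Y=0, X=1, Z=3, W=1) weight 1/672
  (U=2, Y=0, X=2, Z=1, W=3) weight 1/336
  (U=2, Y=0, X=2, Z=2, W=2) weight 1/168
  (U=2, Y=0, X=2, Z=3, W=1) weight 1/672
  (U=2, Y=1, X=1, Z=1, W=3) weight 1/336
  (U=2, Y=1, X=1, Z=2, W=2) weight 1/168
  … 46 more
Group by W:
  weight(W=1) = 1/32
  weight(W=2) = 1/8
  weight(W=3) = 1/16
Total weight = 1/32 + 1/8 + 1/16 = 7/32
P(W=1 | obs) = 1/32 / 7/32 = 1/7
P(W=2 | obs) = 1/8 / 7/32 = 4/7
P(W=3 | obs) = 1/16 / 7/32 = 2/7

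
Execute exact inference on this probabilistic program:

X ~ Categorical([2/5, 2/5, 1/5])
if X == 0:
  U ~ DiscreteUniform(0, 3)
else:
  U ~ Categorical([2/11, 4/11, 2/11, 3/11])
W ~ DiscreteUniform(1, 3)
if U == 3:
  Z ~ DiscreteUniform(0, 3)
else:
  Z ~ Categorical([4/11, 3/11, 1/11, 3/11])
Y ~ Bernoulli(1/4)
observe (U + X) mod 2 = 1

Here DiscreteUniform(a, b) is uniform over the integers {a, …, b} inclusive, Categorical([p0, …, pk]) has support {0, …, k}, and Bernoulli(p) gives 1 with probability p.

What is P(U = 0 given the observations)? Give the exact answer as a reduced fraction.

Enumerate traces; 144 have nonzero weight after conditioning:
  (X=0, U=1, W=1, Z=0, Y=0) weight 1/110
  (X=0, U=1, W=1, Z=0, Y=1) weight 1/330
  (X=0, U=1, W=1, Z=1, Y=0) weight 3/440
  (X=0, U=1, W=1, Z=1, Y=1) weight 1/440
  (X=0, U=1, W=1, Z=2, Y=0) weight 1/440
  (X=0, U=1, W=1, Z=2, Y=1) weight 1/1320
  (X=0, U=1, W=1, Z=3, Y=0) weight 3/440
  (X=0, U=1, W=1, Z=3, Y=1) weight 1/440
  (X=0, U=3, W=1, Z=0, Y=0) weight 1/160
  (X=1, U=0, W=1, Z=0, Y=0) weight 4/605
  … 134 more
Group by U:
  weight(U=0) = 4/55
  weight(U=1) = 19/110
  weight(U=2) = 4/55
  weight(U=3) = 17/110
Total weight = 4/55 + 19/110 + 4/55 + 17/110 = 26/55
P(U=0 | obs) = 4/55 / 26/55 = 2/13
P(U=1 | obs) = 19/110 / 26/55 = 19/52
P(U=2 | obs) = 4/55 / 26/55 = 2/13
P(U=3 | obs) = 17/110 / 26/55 = 17/52

P(U = 0 | obs) = 2/13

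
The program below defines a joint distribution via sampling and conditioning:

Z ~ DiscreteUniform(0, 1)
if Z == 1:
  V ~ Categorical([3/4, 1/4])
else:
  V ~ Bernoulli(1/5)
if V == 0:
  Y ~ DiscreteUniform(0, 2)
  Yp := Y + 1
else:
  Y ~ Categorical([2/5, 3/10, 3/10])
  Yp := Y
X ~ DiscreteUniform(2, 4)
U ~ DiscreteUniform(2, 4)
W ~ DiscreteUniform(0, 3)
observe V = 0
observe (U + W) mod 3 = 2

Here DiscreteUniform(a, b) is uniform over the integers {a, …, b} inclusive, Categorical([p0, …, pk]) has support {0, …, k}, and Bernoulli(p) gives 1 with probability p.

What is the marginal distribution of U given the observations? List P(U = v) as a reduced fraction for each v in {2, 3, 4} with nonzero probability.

P(U=2) = 1/2, P(U=3) = 1/4, P(U=4) = 1/4

Enumerate traces; 72 have nonzero weight after conditioning:
  (Z=0, V=0, Y=0, X=2, U=2, W=0) weight 1/270
  (Z=0, V=0, Y=0, X=2, U=2, W=3) weight 1/270
  (Z=0, V=0, Y=0, X=2, U=3, W=2) weight 1/270
  (Z=0, V=0, Y=0, X=2, U=4, W=1) weight 1/270
  (Z=0, V=0, Y=0, X=3, U=2, W=0) weight 1/270
  (Z=0, V=0, Y=0, X=3, U=2, W=3) weight 1/270
  (Z=0, V=0, Y=0, X=3, U=3, W=2) weight 1/270
  (Z=0, V=0, Y=0, X=3, U=4, W=1) weight 1/270
  … 64 more
Group by U:
  weight(U=2) = 31/240
  weight(U=3) = 31/480
  weight(U=4) = 31/480
Total weight = 31/240 + 31/480 + 31/480 = 31/120
P(U=2 | obs) = 31/240 / 31/120 = 1/2
P(U=3 | obs) = 31/480 / 31/120 = 1/4
P(U=4 | obs) = 31/480 / 31/120 = 1/4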